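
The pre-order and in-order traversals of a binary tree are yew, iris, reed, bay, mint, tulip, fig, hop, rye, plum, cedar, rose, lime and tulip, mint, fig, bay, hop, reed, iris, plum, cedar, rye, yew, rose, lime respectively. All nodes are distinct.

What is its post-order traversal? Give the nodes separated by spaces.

tulip fig mint hop bay reed cedar plum rye iris lime rose yew

The first element of pre-order is the root; it splits in-order into left and right subtrees.
Root yew: left subtree has 10 nodes {tulip, mint, fig, bay, hop, reed, iris, plum, cedar, rye}, right has 2 {rose, lime}.
  Root iris: left subtree has 6 nodes {tulip, mint, fig, bay, hop, reed}, right has 3 {plum, cedar, rye}.
    Root reed: left subtree has 5 nodes {tulip, mint, fig, bay, hop}, right has 0 { }.
      Root bay: left subtree has 3 nodes {tulip, mint, fig}, right has 1 {hop}.
        Root mint: left subtree has 1 node {tulip}, right has 1 {fig}.
    Root rye: left subtree has 2 nodes {plum, cedar}, right has 0 { }.
      Root plum: left subtree has 0 nodes { }, right has 1 {cedar}.
  Root rose: left subtree has 0 nodes { }, right has 1 {lime}.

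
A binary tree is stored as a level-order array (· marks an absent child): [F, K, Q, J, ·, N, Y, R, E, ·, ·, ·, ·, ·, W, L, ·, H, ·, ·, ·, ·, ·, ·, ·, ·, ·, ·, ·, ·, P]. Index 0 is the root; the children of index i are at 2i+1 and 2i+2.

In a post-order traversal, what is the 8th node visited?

Post-order visits the left subtree, then the right subtree, then the node.
At F: go left to K.
  At K: go left to J.
    At J: go left to R.
      At R: go left to L.
        L is a leaf — visit L.
      At R: no right child.
      Visit R.
    At J: go right to E.
      At E: go left to H.
        H is a leaf — visit H.
      At E: no right child.
      Visit E.
    Visit J.
  At K: no right child.
  Visit K.
At F: go right to Q.
  At Q: go left to N.
    N is a leaf — visit N.
  At Q: go right to Y.
    At Y: no left child.
    At Y: go right to W.
      At W: no left child.
      At W: go right to P.
        P is a leaf — visit P.
      Visit W.
    Visit Y.
  Visit Q.
Visit F.
Full post-order sequence: L, R, H, E, J, K, N, P, W, Y, Q, F.

P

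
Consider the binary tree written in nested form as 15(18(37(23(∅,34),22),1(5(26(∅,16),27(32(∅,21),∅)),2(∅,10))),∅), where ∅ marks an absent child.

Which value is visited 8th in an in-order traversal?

5

In-order visits the left subtree, then the node, then the right subtree.
At 15: go left to 18.
  At 18: go left to 37.
    At 37: go left to 23.
      At 23: no left child.
      Visit 23.
      At 23: go right to 34.
        34 is a leaf — visit 34.
    Visit 37.
    At 37: go right to 22.
      22 is a leaf — visit 22.
  Visit 18.
  At 18: go right to 1.
    At 1: go left to 5.
      At 5: go left to 26.
        At 26: no left child.
        Visit 26.
        At 26: go right to 16.
          16 is a leaf — visit 16.
      Visit 5.
      At 5: go right to 27.
        At 27: go left to 32.
          At 32: no left child.
          Visit 32.
          At 32: go right to 21.
            21 is a leaf — visit 21.
        Visit 27.
        At 27: no right child.
    Visit 1.
    At 1: go right to 2.
      At 2: no left child.
      Visit 2.
      At 2: go right to 10.
        10 is a leaf — visit 10.
Visit 15.
At 15: no right child.
Full in-order sequence: 23, 34, 37, 22, 18, 26, 16, 5, 32, 21, 27, 1, 2, 10, 15.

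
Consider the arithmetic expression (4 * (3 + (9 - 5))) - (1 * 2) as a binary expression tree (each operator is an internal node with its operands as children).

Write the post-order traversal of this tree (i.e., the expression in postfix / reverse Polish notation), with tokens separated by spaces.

4 3 9 5 - + * 1 2 * -

Post-order on an expression tree gives postfix notation: for each operator, emit left operand, right operand, then the operator.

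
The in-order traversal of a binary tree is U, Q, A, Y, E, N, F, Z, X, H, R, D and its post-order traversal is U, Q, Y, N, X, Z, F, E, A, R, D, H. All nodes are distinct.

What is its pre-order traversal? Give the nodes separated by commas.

H, A, Q, U, E, Y, F, N, Z, X, D, R

The last element of post-order is the root; it splits in-order into left and right subtrees.
Root H: left subtree has 9 nodes {U, Q, A, Y, E, N, F, Z, X}, right has 2 {R, D}.
  Root A: left subtree has 2 nodes {U, Q}, right has 6 {Y, E, N, F, Z, X}.
    Root Q: left subtree has 1 node {U}, right has 0 { }.
    Root E: left subtree has 1 node {Y}, right has 4 {N, F, Z, X}.
      Root F: left subtree has 1 node {N}, right has 2 {Z, X}.
        Root Z: left subtree has 0 nodes { }, right has 1 {X}.
  Root D: left subtree has 1 node {R}, right has 0 { }.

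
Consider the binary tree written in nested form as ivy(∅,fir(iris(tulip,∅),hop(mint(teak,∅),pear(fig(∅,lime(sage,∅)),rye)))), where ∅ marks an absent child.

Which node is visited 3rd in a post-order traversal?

Post-order visits the left subtree, then the right subtree, then the node.
At ivy: no left child.
At ivy: go right to fir.
  At fir: go left to iris.
    At iris: go left to tulip.
      tulip is a leaf — visit tulip.
    At iris: no right child.
    Visit iris.
  At fir: go right to hop.
    At hop: go left to mint.
      At mint: go left to teak.
        teak is a leaf — visit teak.
      At mint: no right child.
      Visit mint.
    At hop: go right to pear.
      At pear: go left to fig.
        At fig: no left child.
        At fig: go right to lime.
          At lime: go left to sage.
            sage is a leaf — visit sage.
          At lime: no right child.
          Visit lime.
        Visit fig.
      At pear: go right to rye.
        rye is a leaf — visit rye.
      Visit pear.
    Visit hop.
  Visit fir.
Visit ivy.
Full post-order sequence: tulip, iris, teak, mint, sage, lime, fig, rye, pear, hop, fir, ivy.

teak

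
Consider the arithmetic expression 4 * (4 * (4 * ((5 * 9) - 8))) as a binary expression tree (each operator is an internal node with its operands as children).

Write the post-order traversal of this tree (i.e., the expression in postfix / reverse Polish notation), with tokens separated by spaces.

4 4 4 5 9 * 8 - * * *

Post-order on an expression tree gives postfix notation: for each operator, emit left operand, right operand, then the operator.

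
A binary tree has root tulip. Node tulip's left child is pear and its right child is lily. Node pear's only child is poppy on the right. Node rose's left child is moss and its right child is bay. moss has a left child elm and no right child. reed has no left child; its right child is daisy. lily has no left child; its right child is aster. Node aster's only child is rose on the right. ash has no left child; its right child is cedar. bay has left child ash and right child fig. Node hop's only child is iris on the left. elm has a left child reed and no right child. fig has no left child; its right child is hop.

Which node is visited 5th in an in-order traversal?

In-order visits the left subtree, then the node, then the right subtree.
At tulip: go left to pear.
  At pear: no left child.
  Visit pear.
  At pear: go right to poppy.
    poppy is a leaf — visit poppy.
Visit tulip.
At tulip: go right to lily.
  At lily: no left child.
  Visit lily.
  At lily: go right to aster.
    At aster: no left child.
    Visit aster.
    At aster: go right to rose.
      At rose: go left to moss.
        At moss: go left to elm.
          At elm: go left to reed.
            At reed: no left child.
            Visit reed.
            At reed: go right to daisy.
              daisy is a leaf — visit daisy.
          Visit elm.
          At elm: no right child.
        Visit moss.
        At moss: no right child.
      Visit rose.
      At rose: go right to bay.
        At bay: go left to ash.
          At ash: no left child.
          Visit ash.
          At ash: go right to cedar.
            cedar is a leaf — visit cedar.
        Visit bay.
        At bay: go right to fig.
          At fig: no left child.
          Visit fig.
          At fig: go right to hop.
            At hop: go left to iris.
              iris is a leaf — visit iris.
            Visit hop.
            At hop: no right child.
Full in-order sequence: pear, poppy, tulip, lily, aster, reed, daisy, elm, moss, rose, ash, cedar, bay, fig, iris, hop.

aster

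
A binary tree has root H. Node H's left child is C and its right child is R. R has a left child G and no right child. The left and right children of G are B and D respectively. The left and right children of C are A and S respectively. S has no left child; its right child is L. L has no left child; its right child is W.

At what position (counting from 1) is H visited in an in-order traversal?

6

In-order visits the left subtree, then the node, then the right subtree.
At H: go left to C.
  At C: go left to A.
    A is a leaf — visit A.
  Visit C.
  At C: go right to S.
    At S: no left child.
    Visit S.
    At S: go right to L.
      At L: no left child.
      Visit L.
      At L: go right to W.
        W is a leaf — visit W.
Visit H.
At H: go right to R.
  At R: go left to G.
    At G: go left to B.
      B is a leaf — visit B.
    Visit G.
    At G: go right to D.
      D is a leaf — visit D.
  Visit R.
  At R: no right child.
Full in-order sequence: A, C, S, L, W, H, B, G, D, R.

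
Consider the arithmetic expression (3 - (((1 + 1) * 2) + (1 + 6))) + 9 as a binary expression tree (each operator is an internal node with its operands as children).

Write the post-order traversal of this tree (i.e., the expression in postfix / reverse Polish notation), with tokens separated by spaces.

3 1 1 + 2 * 1 6 + + - 9 +

Post-order on an expression tree gives postfix notation: for each operator, emit left operand, right operand, then the operator.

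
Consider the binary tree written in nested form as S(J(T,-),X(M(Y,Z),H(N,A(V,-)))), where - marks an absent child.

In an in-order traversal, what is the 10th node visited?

In-order visits the left subtree, then the node, then the right subtree.
At S: go left to J.
  At J: go left to T.
    T is a leaf — visit T.
  Visit J.
  At J: no right child.
Visit S.
At S: go right to X.
  At X: go left to M.
    At M: go left to Y.
      Y is a leaf — visit Y.
    Visit M.
    At M: go right to Z.
      Z is a leaf — visit Z.
  Visit X.
  At X: go right to H.
    At H: go left to N.
      N is a leaf — visit N.
    Visit H.
    At H: go right to A.
      At A: go left to V.
        V is a leaf — visit V.
      Visit A.
      At A: no right child.
Full in-order sequence: T, J, S, Y, M, Z, X, N, H, V, A.

V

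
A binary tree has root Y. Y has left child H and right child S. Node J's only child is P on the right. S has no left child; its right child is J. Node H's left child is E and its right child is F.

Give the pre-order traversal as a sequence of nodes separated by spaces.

Y H E F S J P

Pre-order visits the node, then its left subtree, then its right subtree.
Visit Y.
At Y: go left to H.
  Visit H.
  At H: go left to E.
    E is a leaf — visit E.
  At H: go right to F.
    F is a leaf — visit F.
At Y: go right to S.
  Visit S.
  At S: no left child.
  At S: go right to J.
    Visit J.
    At J: no left child.
    At J: go right to P.
      P is a leaf — visit P.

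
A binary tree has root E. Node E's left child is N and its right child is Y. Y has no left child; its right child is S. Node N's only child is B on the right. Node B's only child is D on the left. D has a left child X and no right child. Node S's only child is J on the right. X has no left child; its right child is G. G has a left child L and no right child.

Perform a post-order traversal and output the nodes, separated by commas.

L, G, X, D, B, N, J, S, Y, E

Post-order visits the left subtree, then the right subtree, then the node.
At E: go left to N.
  At N: no left child.
  At N: go right to B.
    At B: go left to D.
      At D: go left to X.
        At X: no left child.
        At X: go right to G.
          At G: go left to L.
            L is a leaf — visit L.
          At G: no right child.
          Visit G.
        Visit X.
      At D: no right child.
      Visit D.
    At B: no right child.
    Visit B.
  Visit N.
At E: go right to Y.
  At Y: no left child.
  At Y: go right to S.
    At S: no left child.
    At S: go right to J.
      J is a leaf — visit J.
    Visit S.
  Visit Y.
Visit E.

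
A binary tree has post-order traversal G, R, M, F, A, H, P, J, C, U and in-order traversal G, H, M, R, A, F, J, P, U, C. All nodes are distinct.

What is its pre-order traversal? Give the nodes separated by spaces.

The last element of post-order is the root; it splits in-order into left and right subtrees.
Root U: left subtree has 8 nodes {G, H, M, R, A, F, J, P}, right has 1 {C}.
  Root J: left subtree has 6 nodes {G, H, M, R, A, F}, right has 1 {P}.
    Root H: left subtree has 1 node {G}, right has 4 {M, R, A, F}.
      Root A: left subtree has 2 nodes {M, R}, right has 1 {F}.
        Root M: left subtree has 0 nodes { }, right has 1 {R}.

U J H G A M R F P C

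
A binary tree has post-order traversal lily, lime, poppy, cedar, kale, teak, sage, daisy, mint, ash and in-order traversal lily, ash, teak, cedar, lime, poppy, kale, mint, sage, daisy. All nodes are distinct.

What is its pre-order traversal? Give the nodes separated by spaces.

ash lily mint teak kale cedar poppy lime daisy sage

The last element of post-order is the root; it splits in-order into left and right subtrees.
Root ash: left subtree has 1 node {lily}, right has 8 {teak, cedar, lime, poppy, kale, mint, sage, daisy}.
  Root mint: left subtree has 5 nodes {teak, cedar, lime, poppy, kale}, right has 2 {sage, daisy}.
    Root teak: left subtree has 0 nodes { }, right has 4 {cedar, lime, poppy, kale}.
      Root kale: left subtree has 3 nodes {cedar, lime, poppy}, right has 0 { }.
        Root cedar: left subtree has 0 nodes { }, right has 2 {lime, poppy}.
          Root poppy: left subtree has 1 node {lime}, right has 0 { }.
    Root daisy: left subtree has 1 node {sage}, right has 0 { }.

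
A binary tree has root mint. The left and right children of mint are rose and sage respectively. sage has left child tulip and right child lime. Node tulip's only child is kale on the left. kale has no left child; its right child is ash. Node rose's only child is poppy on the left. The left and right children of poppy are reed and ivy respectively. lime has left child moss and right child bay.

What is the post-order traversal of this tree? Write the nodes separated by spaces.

Post-order visits the left subtree, then the right subtree, then the node.
At mint: go left to rose.
  At rose: go left to poppy.
    At poppy: go left to reed.
      reed is a leaf — visit reed.
    At poppy: go right to ivy.
      ivy is a leaf — visit ivy.
    Visit poppy.
  At rose: no right child.
  Visit rose.
At mint: go right to sage.
  At sage: go left to tulip.
    At tulip: go left to kale.
      At kale: no left child.
      At kale: go right to ash.
        ash is a leaf — visit ash.
      Visit kale.
    At tulip: no right child.
    Visit tulip.
  At sage: go right to lime.
    At lime: go left to moss.
      moss is a leaf — visit moss.
    At lime: go right to bay.
      bay is a leaf — visit bay.
    Visit lime.
  Visit sage.
Visit mint.

reed ivy poppy rose ash kale tulip moss bay lime sage mint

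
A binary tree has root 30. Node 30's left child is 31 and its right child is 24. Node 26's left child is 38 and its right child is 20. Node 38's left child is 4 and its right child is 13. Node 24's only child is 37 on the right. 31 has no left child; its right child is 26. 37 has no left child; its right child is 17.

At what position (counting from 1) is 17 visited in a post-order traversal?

7

Post-order visits the left subtree, then the right subtree, then the node.
At 30: go left to 31.
  At 31: no left child.
  At 31: go right to 26.
    At 26: go left to 38.
      At 38: go left to 4.
        4 is a leaf — visit 4.
      At 38: go right to 13.
        13 is a leaf — visit 13.
      Visit 38.
    At 26: go right to 20.
      20 is a leaf — visit 20.
    Visit 26.
  Visit 31.
At 30: go right to 24.
  At 24: no left child.
  At 24: go right to 37.
    At 37: no left child.
    At 37: go right to 17.
      17 is a leaf — visit 17.
    Visit 37.
  Visit 24.
Visit 30.
Full post-order sequence: 4, 13, 38, 20, 26, 31, 17, 37, 24, 30.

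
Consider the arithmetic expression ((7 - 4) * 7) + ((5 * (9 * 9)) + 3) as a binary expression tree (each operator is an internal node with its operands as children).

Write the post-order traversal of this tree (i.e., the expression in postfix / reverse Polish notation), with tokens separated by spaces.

7 4 - 7 * 5 9 9 * * 3 + +

Post-order on an expression tree gives postfix notation: for each operator, emit left operand, right operand, then the operator.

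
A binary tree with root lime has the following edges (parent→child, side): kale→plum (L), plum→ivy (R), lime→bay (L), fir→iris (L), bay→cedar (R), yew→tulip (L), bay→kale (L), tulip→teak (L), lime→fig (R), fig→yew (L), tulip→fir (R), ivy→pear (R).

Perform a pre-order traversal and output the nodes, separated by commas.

Pre-order visits the node, then its left subtree, then its right subtree.
Visit lime.
At lime: go left to bay.
  Visit bay.
  At bay: go left to kale.
    Visit kale.
    At kale: go left to plum.
      Visit plum.
      At plum: no left child.
      At plum: go right to ivy.
        Visit ivy.
        At ivy: no left child.
        At ivy: go right to pear.
          pear is a leaf — visit pear.
    At kale: no right child.
  At bay: go right to cedar.
    cedar is a leaf — visit cedar.
At lime: go right to fig.
  Visit fig.
  At fig: go left to yew.
    Visit yew.
    At yew: go left to tulip.
      Visit tulip.
      At tulip: go left to teak.
        teak is a leaf — visit teak.
      At tulip: go right to fir.
        Visit fir.
        At fir: go left to iris.
          iris is a leaf — visit iris.
        At fir: no right child.
    At yew: no right child.
  At fig: no right child.

lime, bay, kale, plum, ivy, pear, cedar, fig, yew, tulip, teak, fir, iris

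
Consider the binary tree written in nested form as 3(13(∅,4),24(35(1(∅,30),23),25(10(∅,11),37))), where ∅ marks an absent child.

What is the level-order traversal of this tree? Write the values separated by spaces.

Level-order visits nodes level by level from the root, left to right within each level.
Level 0: 3
Level 1: 13, 24
Level 2: 4, 35, 25
Level 3: 1, 23, 10, 37
Level 4: 30, 11

3 13 24 4 35 25 1 23 10 37 30 11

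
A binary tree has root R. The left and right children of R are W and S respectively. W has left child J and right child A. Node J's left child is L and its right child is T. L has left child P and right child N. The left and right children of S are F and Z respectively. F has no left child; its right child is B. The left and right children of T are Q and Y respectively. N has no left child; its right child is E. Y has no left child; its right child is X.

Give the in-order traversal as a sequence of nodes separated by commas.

P, L, N, E, J, Q, T, Y, X, W, A, R, F, B, S, Z

In-order visits the left subtree, then the node, then the right subtree.
At R: go left to W.
  At W: go left to J.
    At J: go left to L.
      At L: go left to P.
        P is a leaf — visit P.
      Visit L.
      At L: go right to N.
        At N: no left child.
        Visit N.
        At N: go right to E.
          E is a leaf — visit E.
    Visit J.
    At J: go right to T.
      At T: go left to Q.
        Q is a leaf — visit Q.
      Visit T.
      At T: go right to Y.
        At Y: no left child.
        Visit Y.
        At Y: go right to X.
          X is a leaf — visit X.
  Visit W.
  At W: go right to A.
    A is a leaf — visit A.
Visit R.
At R: go right to S.
  At S: go left to F.
    At F: no left child.
    Visit F.
    At F: go right to B.
      B is a leaf — visit B.
  Visit S.
  At S: go right to Z.
    Z is a leaf — visit Z.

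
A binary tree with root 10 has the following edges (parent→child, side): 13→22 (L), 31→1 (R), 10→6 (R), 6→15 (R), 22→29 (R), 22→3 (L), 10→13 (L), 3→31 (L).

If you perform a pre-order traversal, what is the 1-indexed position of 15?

Pre-order visits the node, then its left subtree, then its right subtree.
Visit 10.
At 10: go left to 13.
  Visit 13.
  At 13: go left to 22.
    Visit 22.
    At 22: go left to 3.
      Visit 3.
      At 3: go left to 31.
        Visit 31.
        At 31: no left child.
        At 31: go right to 1.
          1 is a leaf — visit 1.
      At 3: no right child.
    At 22: go right to 29.
      29 is a leaf — visit 29.
  At 13: no right child.
At 10: go right to 6.
  Visit 6.
  At 6: no left child.
  At 6: go right to 15.
    15 is a leaf — visit 15.
Full pre-order sequence: 10, 13, 22, 3, 31, 1, 29, 6, 15.

9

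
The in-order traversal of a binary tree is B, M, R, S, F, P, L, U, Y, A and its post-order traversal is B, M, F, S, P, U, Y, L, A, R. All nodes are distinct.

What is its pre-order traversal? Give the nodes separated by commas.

R, M, B, A, L, P, S, F, Y, U

The last element of post-order is the root; it splits in-order into left and right subtrees.
Root R: left subtree has 2 nodes {B, M}, right has 7 {S, F, P, L, U, Y, A}.
  Root M: left subtree has 1 node {B}, right has 0 { }.
  Root A: left subtree has 6 nodes {S, F, P, L, U, Y}, right has 0 { }.
    Root L: left subtree has 3 nodes {S, F, P}, right has 2 {U, Y}.
      Root P: left subtree has 2 nodes {S, F}, right has 0 { }.
        Root S: left subtree has 0 nodes { }, right has 1 {F}.
      Root Y: left subtree has 1 node {U}, right has 0 { }.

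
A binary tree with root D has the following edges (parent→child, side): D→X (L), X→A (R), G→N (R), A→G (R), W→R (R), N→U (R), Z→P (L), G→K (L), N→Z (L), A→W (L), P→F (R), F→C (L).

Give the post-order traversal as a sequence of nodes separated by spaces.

R W K C F P Z U N G A X D

Post-order visits the left subtree, then the right subtree, then the node.
At D: go left to X.
  At X: no left child.
  At X: go right to A.
    At A: go left to W.
      At W: no left child.
      At W: go right to R.
        R is a leaf — visit R.
      Visit W.
    At A: go right to G.
      At G: go left to K.
        K is a leaf — visit K.
      At G: go right to N.
        At N: go left to Z.
          At Z: go left to P.
            At P: no left child.
            At P: go right to F.
              At F: go left to C.
                C is a leaf — visit C.
              At F: no right child.
              Visit F.
            Visit P.
          At Z: no right child.
          Visit Z.
        At N: go right to U.
          U is a leaf — visit U.
        Visit N.
      Visit G.
    Visit A.
  Visit X.
At D: no right child.
Visit D.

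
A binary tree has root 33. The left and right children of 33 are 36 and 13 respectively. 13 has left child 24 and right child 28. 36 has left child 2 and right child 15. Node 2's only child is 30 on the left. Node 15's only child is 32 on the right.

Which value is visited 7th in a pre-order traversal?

13

Pre-order visits the node, then its left subtree, then its right subtree.
Visit 33.
At 33: go left to 36.
  Visit 36.
  At 36: go left to 2.
    Visit 2.
    At 2: go left to 30.
      30 is a leaf — visit 30.
    At 2: no right child.
  At 36: go right to 15.
    Visit 15.
    At 15: no left child.
    At 15: go right to 32.
      32 is a leaf — visit 32.
At 33: go right to 13.
  Visit 13.
  At 13: go left to 24.
    24 is a leaf — visit 24.
  At 13: go right to 28.
    28 is a leaf — visit 28.
Full pre-order sequence: 33, 36, 2, 30, 15, 32, 13, 24, 28.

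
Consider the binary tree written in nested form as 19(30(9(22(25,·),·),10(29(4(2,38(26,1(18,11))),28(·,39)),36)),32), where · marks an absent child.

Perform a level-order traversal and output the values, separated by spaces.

Level-order visits nodes level by level from the root, left to right within each level.
Level 0: 19
Level 1: 30, 32
Level 2: 9, 10
Level 3: 22, 29, 36
Level 4: 25, 4, 28
Level 5: 2, 38, 39
Level 6: 26, 1
Level 7: 18, 11

19 30 32 9 10 22 29 36 25 4 28 2 38 39 26 1 18 11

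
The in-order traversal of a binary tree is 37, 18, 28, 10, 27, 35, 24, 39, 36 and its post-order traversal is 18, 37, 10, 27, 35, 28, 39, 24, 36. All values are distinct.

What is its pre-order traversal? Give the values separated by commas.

The last element of post-order is the root; it splits in-order into left and right subtrees.
Root 36: left subtree has 8 nodes {37, 18, 28, 10, 27, 35, 24, 39}, right has 0 { }.
  Root 24: left subtree has 6 nodes {37, 18, 28, 10, 27, 35}, right has 1 {39}.
    Root 28: left subtree has 2 nodes {37, 18}, right has 3 {10, 27, 35}.
      Root 37: left subtree has 0 nodes { }, right has 1 {18}.
      Root 35: left subtree has 2 nodes {10, 27}, right has 0 { }.
        Root 27: left subtree has 1 node {10}, right has 0 { }.

36, 24, 28, 37, 18, 35, 27, 10, 39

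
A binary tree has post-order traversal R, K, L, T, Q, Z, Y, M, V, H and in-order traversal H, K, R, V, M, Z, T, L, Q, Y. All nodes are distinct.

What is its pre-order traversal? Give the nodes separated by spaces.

The last element of post-order is the root; it splits in-order into left and right subtrees.
Root H: left subtree has 0 nodes { }, right has 9 {K, R, V, M, Z, T, L, Q, Y}.
  Root V: left subtree has 2 nodes {K, R}, right has 6 {M, Z, T, L, Q, Y}.
    Root K: left subtree has 0 nodes { }, right has 1 {R}.
    Root M: left subtree has 0 nodes { }, right has 5 {Z, T, L, Q, Y}.
      Root Y: left subtree has 4 nodes {Z, T, L, Q}, right has 0 { }.
        Root Z: left subtree has 0 nodes { }, right has 3 {T, L, Q}.
          Root Q: left subtree has 2 nodes {T, L}, right has 0 { }.
            Root T: left subtree has 0 nodes { }, right has 1 {L}.

H V K R M Y Z Q T L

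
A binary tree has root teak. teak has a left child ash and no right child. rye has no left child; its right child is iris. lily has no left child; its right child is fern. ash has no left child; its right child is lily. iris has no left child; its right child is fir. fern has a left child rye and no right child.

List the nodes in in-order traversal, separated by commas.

In-order visits the left subtree, then the node, then the right subtree.
At teak: go left to ash.
  At ash: no left child.
  Visit ash.
  At ash: go right to lily.
    At lily: no left child.
    Visit lily.
    At lily: go right to fern.
      At fern: go left to rye.
        At rye: no left child.
        Visit rye.
        At rye: go right to iris.
          At iris: no left child.
          Visit iris.
          At iris: go right to fir.
            fir is a leaf — visit fir.
      Visit fern.
      At fern: no right child.
Visit teak.
At teak: no right child.

ash, lily, rye, iris, fir, fern, teak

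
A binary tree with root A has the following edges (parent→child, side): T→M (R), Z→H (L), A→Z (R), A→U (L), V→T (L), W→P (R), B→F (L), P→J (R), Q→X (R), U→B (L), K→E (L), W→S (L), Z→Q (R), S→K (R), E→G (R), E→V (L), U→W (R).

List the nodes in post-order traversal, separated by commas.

Post-order visits the left subtree, then the right subtree, then the node.
At A: go left to U.
  At U: go left to B.
    At B: go left to F.
      F is a leaf — visit F.
    At B: no right child.
    Visit B.
  At U: go right to W.
    At W: go left to S.
      At S: no left child.
      At S: go right to K.
        At K: go left to E.
          At E: go left to V.
            At V: go left to T.
              At T: no left child.
              At T: go right to M.
                M is a leaf — visit M.
              Visit T.
            At V: no right child.
            Visit V.
          At E: go right to G.
            G is a leaf — visit G.
          Visit E.
        At K: no right child.
        Visit K.
      Visit S.
    At W: go right to P.
      At P: no left child.
      At P: go right to J.
        J is a leaf — visit J.
      Visit P.
    Visit W.
  Visit U.
At A: go right to Z.
  At Z: go left to H.
    H is a leaf — visit H.
  At Z: go right to Q.
    At Q: no left child.
    At Q: go right to X.
      X is a leaf — visit X.
    Visit Q.
  Visit Z.
Visit A.

F, B, M, T, V, G, E, K, S, J, P, W, U, H, X, Q, Z, A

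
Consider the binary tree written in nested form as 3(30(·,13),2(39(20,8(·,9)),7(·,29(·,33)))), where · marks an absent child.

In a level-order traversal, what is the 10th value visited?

9

Level-order visits nodes level by level from the root, left to right within each level.
Level 0: 3
Level 1: 30, 2
Level 2: 13, 39, 7
Level 3: 20, 8, 29
Level 4: 9, 33
Full level-order sequence: 3, 30, 2, 13, 39, 7, 20, 8, 29, 9, 33.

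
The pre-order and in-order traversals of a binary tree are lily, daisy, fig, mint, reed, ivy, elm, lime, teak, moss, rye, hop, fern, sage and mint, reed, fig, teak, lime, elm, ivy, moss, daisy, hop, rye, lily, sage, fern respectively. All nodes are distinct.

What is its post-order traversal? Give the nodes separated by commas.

reed, mint, teak, lime, elm, moss, ivy, fig, hop, rye, daisy, sage, fern, lily

The first element of pre-order is the root; it splits in-order into left and right subtrees.
Root lily: left subtree has 11 nodes {mint, reed, fig, teak, lime, elm, ivy, moss, daisy, hop, rye}, right has 2 {sage, fern}.
  Root daisy: left subtree has 8 nodes {mint, reed, fig, teak, lime, elm, ivy, moss}, right has 2 {hop, rye}.
    Root fig: left subtree has 2 nodes {mint, reed}, right has 5 {teak, lime, elm, ivy, moss}.
      Root mint: left subtree has 0 nodes { }, right has 1 {reed}.
      Root ivy: left subtree has 3 nodes {teak, lime, elm}, right has 1 {moss}.
        Root elm: left subtree has 2 nodes {teak, lime}, right has 0 { }.
          Root lime: left subtree has 1 node {teak}, right has 0 { }.
    Root rye: left subtree has 1 node {hop}, right has 0 { }.
  Root fern: left subtree has 1 node {sage}, right has 0 { }.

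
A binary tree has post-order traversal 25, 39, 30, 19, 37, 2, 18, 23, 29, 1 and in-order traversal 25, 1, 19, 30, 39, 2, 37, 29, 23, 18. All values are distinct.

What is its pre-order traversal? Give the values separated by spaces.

The last element of post-order is the root; it splits in-order into left and right subtrees.
Root 1: left subtree has 1 node {25}, right has 8 {19, 30, 39, 2, 37, 29, 23, 18}.
  Root 29: left subtree has 5 nodes {19, 30, 39, 2, 37}, right has 2 {23, 18}.
    Root 2: left subtree has 3 nodes {19, 30, 39}, right has 1 {37}.
      Root 19: left subtree has 0 nodes { }, right has 2 {30, 39}.
        Root 30: left subtree has 0 nodes { }, right has 1 {39}.
    Root 23: left subtree has 0 nodes { }, right has 1 {18}.

1 25 29 2 19 30 39 37 23 18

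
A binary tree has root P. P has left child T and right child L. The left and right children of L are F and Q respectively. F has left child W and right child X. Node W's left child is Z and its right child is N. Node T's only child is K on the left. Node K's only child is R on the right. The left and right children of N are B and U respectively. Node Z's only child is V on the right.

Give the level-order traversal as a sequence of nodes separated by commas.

P, T, L, K, F, Q, R, W, X, Z, N, V, B, U

Level-order visits nodes level by level from the root, left to right within each level.
Level 0: P
Level 1: T, L
Level 2: K, F, Q
Level 3: R, W, X
Level 4: Z, N
Level 5: V, B, U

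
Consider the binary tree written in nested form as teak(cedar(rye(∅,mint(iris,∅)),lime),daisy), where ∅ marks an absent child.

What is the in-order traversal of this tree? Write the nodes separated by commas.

rye, iris, mint, cedar, lime, teak, daisy

In-order visits the left subtree, then the node, then the right subtree.
At teak: go left to cedar.
  At cedar: go left to rye.
    At rye: no left child.
    Visit rye.
    At rye: go right to mint.
      At mint: go left to iris.
        iris is a leaf — visit iris.
      Visit mint.
      At mint: no right child.
  Visit cedar.
  At cedar: go right to lime.
    lime is a leaf — visit lime.
Visit teak.
At teak: go right to daisy.
  daisy is a leaf — visit daisy.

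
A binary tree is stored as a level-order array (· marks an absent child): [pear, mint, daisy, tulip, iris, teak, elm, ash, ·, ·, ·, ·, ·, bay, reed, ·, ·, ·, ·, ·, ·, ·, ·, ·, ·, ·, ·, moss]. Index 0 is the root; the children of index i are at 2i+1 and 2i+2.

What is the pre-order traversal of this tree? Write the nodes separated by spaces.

Pre-order visits the node, then its left subtree, then its right subtree.
Visit pear.
At pear: go left to mint.
  Visit mint.
  At mint: go left to tulip.
    Visit tulip.
    At tulip: go left to ash.
      ash is a leaf — visit ash.
    At tulip: no right child.
  At mint: go right to iris.
    iris is a leaf — visit iris.
At pear: go right to daisy.
  Visit daisy.
  At daisy: go left to teak.
    teak is a leaf — visit teak.
  At daisy: go right to elm.
    Visit elm.
    At elm: go left to bay.
      Visit bay.
      At bay: go left to moss.
        moss is a leaf — visit moss.
      At bay: no right child.
    At elm: go right to reed.
      reed is a leaf — visit reed.

pear mint tulip ash iris daisy teak elm bay moss reed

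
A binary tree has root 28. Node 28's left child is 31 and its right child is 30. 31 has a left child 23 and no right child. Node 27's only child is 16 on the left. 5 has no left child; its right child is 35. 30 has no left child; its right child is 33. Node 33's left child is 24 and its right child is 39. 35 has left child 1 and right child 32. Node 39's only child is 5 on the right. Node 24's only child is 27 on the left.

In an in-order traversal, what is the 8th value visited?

In-order visits the left subtree, then the node, then the right subtree.
At 28: go left to 31.
  At 31: go left to 23.
    23 is a leaf — visit 23.
  Visit 31.
  At 31: no right child.
Visit 28.
At 28: go right to 30.
  At 30: no left child.
  Visit 30.
  At 30: go right to 33.
    At 33: go left to 24.
      At 24: go left to 27.
        At 27: go left to 16.
          16 is a leaf — visit 16.
        Visit 27.
        At 27: no right child.
      Visit 24.
      At 24: no right child.
    Visit 33.
    At 33: go right to 39.
      At 39: no left child.
      Visit 39.
      At 39: go right to 5.
        At 5: no left child.
        Visit 5.
        At 5: go right to 35.
          At 35: go left to 1.
            1 is a leaf — visit 1.
          Visit 35.
          At 35: go right to 32.
            32 is a leaf — visit 32.
Full in-order sequence: 23, 31, 28, 30, 16, 27, 24, 33, 39, 5, 1, 35, 32.

33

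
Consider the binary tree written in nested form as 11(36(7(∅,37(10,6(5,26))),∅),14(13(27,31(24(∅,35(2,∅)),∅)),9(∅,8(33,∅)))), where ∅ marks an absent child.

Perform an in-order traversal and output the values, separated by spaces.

In-order visits the left subtree, then the node, then the right subtree.
At 11: go left to 36.
  At 36: go left to 7.
    At 7: no left child.
    Visit 7.
    At 7: go right to 37.
      At 37: go left to 10.
        10 is a leaf — visit 10.
      Visit 37.
      At 37: go right to 6.
        At 6: go left to 5.
          5 is a leaf — visit 5.
        Visit 6.
        At 6: go right to 26.
          26 is a leaf — visit 26.
  Visit 36.
  At 36: no right child.
Visit 11.
At 11: go right to 14.
  At 14: go left to 13.
    At 13: go left to 27.
      27 is a leaf — visit 27.
    Visit 13.
    At 13: go right to 31.
      At 31: go left to 24.
        At 24: no left child.
        Visit 24.
        At 24: go right to 35.
          At 35: go left to 2.
            2 is a leaf — visit 2.
          Visit 35.
          At 35: no right child.
      Visit 31.
      At 31: no right child.
  Visit 14.
  At 14: go right to 9.
    At 9: no left child.
    Visit 9.
    At 9: go right to 8.
      At 8: go left to 33.
        33 is a leaf — visit 33.
      Visit 8.
      At 8: no right child.

7 10 37 5 6 26 36 11 27 13 24 2 35 31 14 9 33 8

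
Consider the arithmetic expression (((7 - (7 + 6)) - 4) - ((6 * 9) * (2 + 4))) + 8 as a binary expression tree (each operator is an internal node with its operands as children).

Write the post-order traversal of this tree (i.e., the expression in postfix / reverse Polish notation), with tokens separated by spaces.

7 7 6 + - 4 - 6 9 * 2 4 + * - 8 +

Post-order on an expression tree gives postfix notation: for each operator, emit left operand, right operand, then the operator.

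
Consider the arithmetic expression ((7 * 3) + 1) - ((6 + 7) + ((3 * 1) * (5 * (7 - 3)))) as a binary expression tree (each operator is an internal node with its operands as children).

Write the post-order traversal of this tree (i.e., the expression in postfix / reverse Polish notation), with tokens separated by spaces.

Post-order on an expression tree gives postfix notation: for each operator, emit left operand, right operand, then the operator.

7 3 * 1 + 6 7 + 3 1 * 5 7 3 - * * + -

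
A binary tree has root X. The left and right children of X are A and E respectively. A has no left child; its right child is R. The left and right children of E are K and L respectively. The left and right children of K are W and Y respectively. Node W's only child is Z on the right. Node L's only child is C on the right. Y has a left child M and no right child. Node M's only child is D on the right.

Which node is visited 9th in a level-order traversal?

Level-order visits nodes level by level from the root, left to right within each level.
Level 0: X
Level 1: A, E
Level 2: R, K, L
Level 3: W, Y, C
Level 4: Z, M
Level 5: D
Full level-order sequence: X, A, E, R, K, L, W, Y, C, Z, M, D.

C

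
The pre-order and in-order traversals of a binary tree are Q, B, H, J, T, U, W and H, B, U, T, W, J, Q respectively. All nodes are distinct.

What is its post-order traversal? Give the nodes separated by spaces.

The first element of pre-order is the root; it splits in-order into left and right subtrees.
Root Q: left subtree has 6 nodes {H, B, U, T, W, J}, right has 0 { }.
  Root B: left subtree has 1 node {H}, right has 4 {U, T, W, J}.
    Root J: left subtree has 3 nodes {U, T, W}, right has 0 { }.
      Root T: left subtree has 1 node {U}, right has 1 {W}.

H U W T J B Q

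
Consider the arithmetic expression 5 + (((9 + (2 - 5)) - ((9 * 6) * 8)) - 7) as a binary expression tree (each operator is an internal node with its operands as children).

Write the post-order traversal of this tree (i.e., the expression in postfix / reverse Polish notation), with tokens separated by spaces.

5 9 2 5 - + 9 6 * 8 * - 7 - +

Post-order on an expression tree gives postfix notation: for each operator, emit left operand, right operand, then the operator.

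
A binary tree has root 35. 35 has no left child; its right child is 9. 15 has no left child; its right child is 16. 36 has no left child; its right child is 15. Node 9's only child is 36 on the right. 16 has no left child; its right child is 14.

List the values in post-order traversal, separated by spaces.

Post-order visits the left subtree, then the right subtree, then the node.
At 35: no left child.
At 35: go right to 9.
  At 9: no left child.
  At 9: go right to 36.
    At 36: no left child.
    At 36: go right to 15.
      At 15: no left child.
      At 15: go right to 16.
        At 16: no left child.
        At 16: go right to 14.
          14 is a leaf — visit 14.
        Visit 16.
      Visit 15.
    Visit 36.
  Visit 9.
Visit 35.

14 16 15 36 9 35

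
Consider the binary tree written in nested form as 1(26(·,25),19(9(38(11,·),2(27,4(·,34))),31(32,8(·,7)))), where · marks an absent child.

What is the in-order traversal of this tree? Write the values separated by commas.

26, 25, 1, 11, 38, 9, 27, 2, 4, 34, 19, 32, 31, 8, 7

In-order visits the left subtree, then the node, then the right subtree.
At 1: go left to 26.
  At 26: no left child.
  Visit 26.
  At 26: go right to 25.
    25 is a leaf — visit 25.
Visit 1.
At 1: go right to 19.
  At 19: go left to 9.
    At 9: go left to 38.
      At 38: go left to 11.
        11 is a leaf — visit 11.
      Visit 38.
      At 38: no right child.
    Visit 9.
    At 9: go right to 2.
      At 2: go left to 27.
        27 is a leaf — visit 27.
      Visit 2.
      At 2: go right to 4.
        At 4: no left child.
        Visit 4.
        At 4: go right to 34.
          34 is a leaf — visit 34.
  Visit 19.
  At 19: go right to 31.
    At 31: go left to 32.
      32 is a leaf — visit 32.
    Visit 31.
    At 31: go right to 8.
      At 8: no left child.
      Visit 8.
      At 8: go right to 7.
        7 is a leaf — visit 7.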